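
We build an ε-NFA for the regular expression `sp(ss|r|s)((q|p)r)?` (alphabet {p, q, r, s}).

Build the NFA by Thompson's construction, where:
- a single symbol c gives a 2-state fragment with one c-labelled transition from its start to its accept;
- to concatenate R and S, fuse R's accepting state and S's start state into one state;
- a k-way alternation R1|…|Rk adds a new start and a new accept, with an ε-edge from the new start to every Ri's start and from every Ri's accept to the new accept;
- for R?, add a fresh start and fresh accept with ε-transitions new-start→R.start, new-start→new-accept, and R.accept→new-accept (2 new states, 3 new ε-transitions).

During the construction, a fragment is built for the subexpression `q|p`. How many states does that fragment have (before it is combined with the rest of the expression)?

Fragment for `q|p`:
Each of the 2 symbol leaves contributes a 2-state fragment.
  q|p — 6 states

6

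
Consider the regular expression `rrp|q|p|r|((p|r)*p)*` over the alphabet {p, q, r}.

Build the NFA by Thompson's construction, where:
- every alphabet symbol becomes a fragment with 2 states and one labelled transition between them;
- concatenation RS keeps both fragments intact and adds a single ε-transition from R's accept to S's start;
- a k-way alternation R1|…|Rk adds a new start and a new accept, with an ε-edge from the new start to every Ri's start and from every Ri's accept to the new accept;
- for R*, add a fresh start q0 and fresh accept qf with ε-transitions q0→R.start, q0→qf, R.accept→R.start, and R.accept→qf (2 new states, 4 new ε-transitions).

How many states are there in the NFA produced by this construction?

Recursing over subexpressions:
Each of the 9 symbol leaves contributes a 2-state fragment.
  rrp : 6 states
  p|r : 6 states
  (p|r)* : 8 states
  (p|r)*p : 10 states
  ((p|r)*p)* : 12 states
  rrp|q|p|r|((p|r)*p)* : 26 states

26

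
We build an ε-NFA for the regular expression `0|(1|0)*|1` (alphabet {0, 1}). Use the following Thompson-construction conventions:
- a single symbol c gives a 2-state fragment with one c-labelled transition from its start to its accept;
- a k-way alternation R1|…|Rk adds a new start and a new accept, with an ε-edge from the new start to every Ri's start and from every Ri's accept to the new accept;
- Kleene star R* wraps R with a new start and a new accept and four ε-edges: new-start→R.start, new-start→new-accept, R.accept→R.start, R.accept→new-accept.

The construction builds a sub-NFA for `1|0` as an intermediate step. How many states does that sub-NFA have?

Fragment for `1|0`:
Each of the 2 symbol leaves contributes a 2-state fragment.
  1|0 → 6 states

6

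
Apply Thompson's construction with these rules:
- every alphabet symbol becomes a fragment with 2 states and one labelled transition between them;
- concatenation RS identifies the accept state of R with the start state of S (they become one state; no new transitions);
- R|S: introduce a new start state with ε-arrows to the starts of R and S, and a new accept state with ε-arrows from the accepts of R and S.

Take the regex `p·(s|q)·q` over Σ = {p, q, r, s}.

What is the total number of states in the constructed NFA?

By structural recursion:
Each of the 4 symbol leaves contributes a 2-state fragment.
  s|q = 6 states
  p·(s|q)·q = 8 states

8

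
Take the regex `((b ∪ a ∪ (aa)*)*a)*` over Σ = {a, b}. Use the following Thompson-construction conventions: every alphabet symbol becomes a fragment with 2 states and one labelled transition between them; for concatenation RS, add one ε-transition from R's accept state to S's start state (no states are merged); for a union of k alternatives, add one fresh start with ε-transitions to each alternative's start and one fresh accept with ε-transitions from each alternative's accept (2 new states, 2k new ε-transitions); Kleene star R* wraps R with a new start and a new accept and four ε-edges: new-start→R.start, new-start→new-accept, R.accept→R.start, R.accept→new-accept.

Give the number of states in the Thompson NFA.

Bottom-up over the parse tree:
Each of the 5 symbol leaves contributes a 2-state fragment.
  aa : 4 states
  (aa)* : 6 states
  b ∪ a ∪ (aa)* : 12 states
  (b ∪ a ∪ (aa)*)* : 14 states
  (b ∪ a ∪ (aa)*)*a : 16 states
  ((b ∪ a ∪ (aa)*)*a)* : 18 states

18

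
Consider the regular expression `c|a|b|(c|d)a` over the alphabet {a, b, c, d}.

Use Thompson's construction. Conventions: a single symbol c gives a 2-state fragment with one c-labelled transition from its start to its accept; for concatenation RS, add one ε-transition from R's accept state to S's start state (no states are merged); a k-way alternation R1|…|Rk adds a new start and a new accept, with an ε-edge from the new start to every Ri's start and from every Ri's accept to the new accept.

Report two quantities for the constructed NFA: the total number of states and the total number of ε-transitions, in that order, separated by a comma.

Bottom-up over the parse tree:
Each of the 6 symbol leaves contributes 2 states and 0 ε-transitions.
  c|d — 6 states, 4 ε-transitions
  (c|d)a — 8 states, 5 ε-transitions
  c|a|b|(c|d)a — 16 states, 13 ε-transitions

16, 13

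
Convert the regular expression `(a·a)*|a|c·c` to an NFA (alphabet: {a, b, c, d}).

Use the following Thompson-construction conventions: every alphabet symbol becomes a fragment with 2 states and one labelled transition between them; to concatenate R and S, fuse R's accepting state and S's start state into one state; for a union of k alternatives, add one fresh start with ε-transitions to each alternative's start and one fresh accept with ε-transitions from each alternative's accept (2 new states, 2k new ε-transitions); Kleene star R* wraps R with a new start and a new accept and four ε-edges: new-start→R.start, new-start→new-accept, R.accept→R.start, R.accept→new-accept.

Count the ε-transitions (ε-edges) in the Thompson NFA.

10

By structural recursion:
Each of the 5 symbol leaves contributes 0 ε-transitions.
  a·a — 0 ε-transitions
  (a·a)* — 4 ε-transitions
  c·c — 0 ε-transitions
  (a·a)*|a|c·c — 10 ε-transitions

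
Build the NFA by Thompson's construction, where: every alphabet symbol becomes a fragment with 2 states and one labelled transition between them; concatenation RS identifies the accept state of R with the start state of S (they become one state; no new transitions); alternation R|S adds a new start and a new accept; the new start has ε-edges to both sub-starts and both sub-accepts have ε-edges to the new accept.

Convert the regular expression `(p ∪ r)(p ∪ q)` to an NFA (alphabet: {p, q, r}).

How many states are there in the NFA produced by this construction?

Per subexpression:
Each of the 4 symbol leaves contributes a 2-state fragment.
  p ∪ r = 6 states
  p ∪ q = 6 states
  (p ∪ r)(p ∪ q) = 11 states

11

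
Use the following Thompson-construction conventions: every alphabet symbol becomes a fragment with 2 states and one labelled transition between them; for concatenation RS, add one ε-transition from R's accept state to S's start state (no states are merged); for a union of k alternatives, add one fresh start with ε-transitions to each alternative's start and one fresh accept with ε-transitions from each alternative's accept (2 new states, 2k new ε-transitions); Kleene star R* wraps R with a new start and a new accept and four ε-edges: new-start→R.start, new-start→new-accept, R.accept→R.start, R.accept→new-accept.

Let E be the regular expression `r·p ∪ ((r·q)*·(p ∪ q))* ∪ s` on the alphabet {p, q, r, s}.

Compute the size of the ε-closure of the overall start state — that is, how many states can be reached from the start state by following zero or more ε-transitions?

12

Compute the ε-closure size of each fragment's start state recursively; a symbol fragment's start has no outgoing ε-edge, so its closure is just itself (size 1).
  r·p → same as the first factor's closure: C = 1
  r·q → same as the first factor's closure: C = 1
  (r·q)* → new start has ε-edges to the inner start and to the new accept, so C = 2 + 1 = 3
  p ∪ q → C = 1 + 1 + 1 = 3 (the new accept is not ε-reachable since no branch accepts ε)
  (r·q)*·(p ∪ q) → C = 3 + 3 = 6 (closure spills across the concat boundary because the left factor accepts ε)
  ((r·q)*·(p ∪ q))* → C = 1 (new start) + 6 (body) + 1 (new accept) = 8
  r·p ∪ ((r·q)*·(p ∪ q))* ∪ s → C = 1 (new start) + (1 + 8 + 1) + 1 (new accept, since some branch ε-reaches its own accept) = 12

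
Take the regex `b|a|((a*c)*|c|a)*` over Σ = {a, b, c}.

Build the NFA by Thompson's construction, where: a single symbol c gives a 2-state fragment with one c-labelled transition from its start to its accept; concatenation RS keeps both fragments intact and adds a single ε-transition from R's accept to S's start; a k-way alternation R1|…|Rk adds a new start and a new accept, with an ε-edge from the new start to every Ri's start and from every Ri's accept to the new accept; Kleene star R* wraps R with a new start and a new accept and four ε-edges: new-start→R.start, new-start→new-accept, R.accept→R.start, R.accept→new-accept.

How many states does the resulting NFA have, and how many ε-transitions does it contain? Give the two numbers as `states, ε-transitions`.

Recursing over subexpressions:
Each of the 6 symbol leaves contributes 2 states and 0 ε-transitions.
  a* — 4 states, 4 ε-transitions
  a*c — 6 states, 5 ε-transitions
  (a*c)* — 8 states, 9 ε-transitions
  (a*c)*|c|a — 14 states, 15 ε-transitions
  ((a*c)*|c|a)* — 16 states, 19 ε-transitions
  b|a|((a*c)*|c|a)* — 22 states, 25 ε-transitions

22, 25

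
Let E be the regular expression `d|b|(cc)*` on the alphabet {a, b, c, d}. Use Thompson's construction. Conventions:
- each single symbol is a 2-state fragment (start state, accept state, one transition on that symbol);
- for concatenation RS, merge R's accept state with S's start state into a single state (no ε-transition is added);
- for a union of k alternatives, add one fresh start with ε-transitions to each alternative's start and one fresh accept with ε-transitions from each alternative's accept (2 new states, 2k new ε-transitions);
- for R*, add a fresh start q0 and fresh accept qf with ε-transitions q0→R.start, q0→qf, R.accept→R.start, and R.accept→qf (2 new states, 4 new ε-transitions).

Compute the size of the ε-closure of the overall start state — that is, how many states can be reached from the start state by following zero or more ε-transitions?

7

Work bottom-up. For each fragment F, track |ε-closure(F.start)| and whether F's accept lies in that closure (i.e. whether F accepts ε). A single-symbol fragment has closure size 1 and does not accept ε.
  cc : same as the first factor's closure: |closure| = 1
  (cc)* : the star's fresh start ε-reaches both the body's start and the fresh accept: |closure| = 2 + 1 = 3
  d|b|(cc)* : new start ε-reaches every alternative's start; at least one alternative accepts ε, so the union's new accept is reached too: |closure| = 1 + 1 + 1 + 3 + 1 = 7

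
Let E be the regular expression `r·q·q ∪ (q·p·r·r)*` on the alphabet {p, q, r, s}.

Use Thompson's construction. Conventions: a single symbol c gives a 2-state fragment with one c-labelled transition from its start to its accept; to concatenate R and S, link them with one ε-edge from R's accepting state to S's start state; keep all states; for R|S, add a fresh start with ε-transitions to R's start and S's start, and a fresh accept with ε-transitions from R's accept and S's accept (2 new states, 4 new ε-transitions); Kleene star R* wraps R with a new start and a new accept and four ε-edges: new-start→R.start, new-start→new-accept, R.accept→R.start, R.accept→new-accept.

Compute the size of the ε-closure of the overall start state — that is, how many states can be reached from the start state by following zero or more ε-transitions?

Compute the ε-closure size of each fragment's start state recursively; a symbol fragment's start has no outgoing ε-edge, so its closure is just itself (size 1).
  r·q·q — |ε-closure| equals the left operand's closure size = 1 (its accept is not ε-reachable, so the closure stops there)
  q·p·r·r — same as the first factor's closure: |ε-closure| = 1
  (q·p·r·r)* — new start has ε-edges to the inner start and to the new accept, so |ε-closure| = 2 + 1 = 3
  r·q·q ∪ (q·p·r·r)* — |ε-closure| = 1 (new start) + (1 + 3) + 1 (new accept, since some branch ε-reaches its own accept) = 6

6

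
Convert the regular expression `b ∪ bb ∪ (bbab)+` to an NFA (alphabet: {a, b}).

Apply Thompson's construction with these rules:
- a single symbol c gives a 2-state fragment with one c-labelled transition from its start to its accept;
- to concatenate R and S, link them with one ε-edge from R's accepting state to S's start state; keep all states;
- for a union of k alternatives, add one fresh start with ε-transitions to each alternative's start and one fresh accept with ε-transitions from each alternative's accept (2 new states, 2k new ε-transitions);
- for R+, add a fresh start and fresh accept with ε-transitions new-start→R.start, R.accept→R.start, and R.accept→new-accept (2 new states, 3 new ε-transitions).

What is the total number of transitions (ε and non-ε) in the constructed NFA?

20

Building bottom-up:
Each of the 7 symbol leaves contributes 1 transition (1 symbol, 0 ε).
  bb : 3 transitions (2 symbol, 1 ε)
  bbab : 7 transitions (4 symbol, 3 ε)
  (bbab)+ : 10 transitions (4 symbol, 6 ε)
  b ∪ bb ∪ (bbab)+ : 20 transitions (7 symbol, 13 ε)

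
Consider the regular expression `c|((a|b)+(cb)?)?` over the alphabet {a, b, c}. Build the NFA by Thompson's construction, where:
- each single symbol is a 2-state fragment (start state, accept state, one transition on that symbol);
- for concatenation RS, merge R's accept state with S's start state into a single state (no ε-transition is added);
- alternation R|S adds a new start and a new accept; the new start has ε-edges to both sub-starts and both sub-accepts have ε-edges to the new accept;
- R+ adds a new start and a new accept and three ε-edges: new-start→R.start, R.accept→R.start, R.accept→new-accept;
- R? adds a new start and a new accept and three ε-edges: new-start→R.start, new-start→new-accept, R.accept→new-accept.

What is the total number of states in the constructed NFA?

By structural recursion:
Each of the 5 symbol leaves contributes a 2-state fragment.
  a|b = 6 states
  (a|b)+ = 8 states
  cb = 3 states
  (cb)? = 5 states
  (a|b)+(cb)? = 12 states
  ((a|b)+(cb)?)? = 14 states
  c|((a|b)+(cb)?)? = 18 states

18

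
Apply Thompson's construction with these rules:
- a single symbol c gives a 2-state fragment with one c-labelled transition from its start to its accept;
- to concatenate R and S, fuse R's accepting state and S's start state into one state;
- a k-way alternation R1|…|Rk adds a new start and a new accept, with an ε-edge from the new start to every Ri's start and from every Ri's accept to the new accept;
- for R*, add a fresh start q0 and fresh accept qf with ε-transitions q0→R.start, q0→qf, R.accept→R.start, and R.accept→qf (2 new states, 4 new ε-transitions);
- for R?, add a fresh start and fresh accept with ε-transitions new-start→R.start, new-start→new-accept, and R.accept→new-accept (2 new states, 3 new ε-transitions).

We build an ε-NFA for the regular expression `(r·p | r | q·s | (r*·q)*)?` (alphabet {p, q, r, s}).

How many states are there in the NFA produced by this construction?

Per subexpression:
Each of the 7 symbol leaves contributes a 2-state fragment.
  r·p : 3 states
  q·s : 3 states
  r* : 4 states
  r*·q : 5 states
  (r*·q)* : 7 states
  r·p | r | q·s | (r*·q)* : 17 states
  (r·p | r | q·s | (r*·q)*)? : 19 states

19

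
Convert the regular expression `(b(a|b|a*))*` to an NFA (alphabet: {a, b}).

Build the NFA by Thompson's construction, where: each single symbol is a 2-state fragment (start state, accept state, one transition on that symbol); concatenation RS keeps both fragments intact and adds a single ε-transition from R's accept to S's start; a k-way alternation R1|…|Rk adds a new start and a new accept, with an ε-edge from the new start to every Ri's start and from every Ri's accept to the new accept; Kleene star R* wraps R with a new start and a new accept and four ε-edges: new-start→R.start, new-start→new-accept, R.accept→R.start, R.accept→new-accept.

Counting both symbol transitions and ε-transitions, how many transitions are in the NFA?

19

By structural recursion:
Each of the 4 symbol leaves contributes 1 transition (1 symbol, 0 ε).
  a* → 5 transitions (1 symbol, 4 ε)
  a|b|a* → 13 transitions (3 symbol, 10 ε)
  b(a|b|a*) → 15 transitions (4 symbol, 11 ε)
  (b(a|b|a*))* → 19 transitions (4 symbol, 15 ε)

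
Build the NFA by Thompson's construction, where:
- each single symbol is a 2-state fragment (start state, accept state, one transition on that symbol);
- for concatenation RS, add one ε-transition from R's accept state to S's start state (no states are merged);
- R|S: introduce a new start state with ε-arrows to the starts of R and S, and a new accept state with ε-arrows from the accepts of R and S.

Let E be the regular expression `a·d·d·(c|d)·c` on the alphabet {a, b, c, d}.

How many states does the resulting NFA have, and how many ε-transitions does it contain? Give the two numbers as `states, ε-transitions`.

Per subexpression:
Each of the 6 symbol leaves contributes 2 states and 0 ε-transitions.
  c|d : 6 states, 4 ε-transitions
  a·d·d·(c|d)·c : 14 states, 8 ε-transitions

14, 8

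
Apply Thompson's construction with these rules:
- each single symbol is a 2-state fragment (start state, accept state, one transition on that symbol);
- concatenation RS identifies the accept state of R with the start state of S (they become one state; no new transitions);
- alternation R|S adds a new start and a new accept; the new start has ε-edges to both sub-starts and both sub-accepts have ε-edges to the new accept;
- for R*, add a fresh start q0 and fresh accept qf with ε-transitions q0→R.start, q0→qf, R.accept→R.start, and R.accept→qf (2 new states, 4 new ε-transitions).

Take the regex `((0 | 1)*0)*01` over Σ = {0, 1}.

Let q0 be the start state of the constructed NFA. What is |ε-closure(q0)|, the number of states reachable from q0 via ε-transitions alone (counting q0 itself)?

7

Let C(F) = |ε-closure(F.start)| within fragment F, and note whether F accepts ε. Symbol fragments have C = 1 and do not accept ε. Then:
  0 | 1 → C = 1 + 1 + 1 = 3 (the new accept is not ε-reachable since no branch accepts ε)
  (0 | 1)* → new start has ε-edges to the inner start and to the new accept, so C = 2 + 3 = 5
  (0 | 1)*0 → C = 5 + (1−1) = 5 (closure spills across the concat boundary because the left factor accepts ε)
  ((0 | 1)*0)* → C = 1 (new start) + 5 (body) + 1 (new accept) = 7
  ((0 | 1)*0)*01 → C = 7 + (1−1) = 7 (closure spills across the concat boundary because the left factor accepts ε)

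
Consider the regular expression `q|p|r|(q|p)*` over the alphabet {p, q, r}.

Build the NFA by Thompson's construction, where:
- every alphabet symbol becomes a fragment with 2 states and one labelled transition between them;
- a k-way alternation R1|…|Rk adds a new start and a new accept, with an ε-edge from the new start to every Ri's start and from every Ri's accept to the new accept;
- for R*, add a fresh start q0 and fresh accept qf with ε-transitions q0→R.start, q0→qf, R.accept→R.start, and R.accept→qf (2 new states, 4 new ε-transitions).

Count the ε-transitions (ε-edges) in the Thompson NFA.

Recursing over subexpressions:
Each of the 5 symbol leaves contributes 0 ε-transitions.
  q|p — 4 ε-transitions
  (q|p)* — 8 ε-transitions
  q|p|r|(q|p)* — 16 ε-transitions

16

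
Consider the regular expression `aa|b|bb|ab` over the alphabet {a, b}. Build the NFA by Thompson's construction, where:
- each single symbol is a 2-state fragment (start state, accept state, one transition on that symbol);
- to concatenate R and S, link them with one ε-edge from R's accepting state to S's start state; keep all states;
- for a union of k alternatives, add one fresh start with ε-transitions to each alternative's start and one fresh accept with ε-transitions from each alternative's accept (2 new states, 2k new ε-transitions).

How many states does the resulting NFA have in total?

16

Building bottom-up:
Each of the 7 symbol leaves contributes a 2-state fragment.
  aa : 4 states
  bb : 4 states
  ab : 4 states
  aa|b|bb|ab : 16 states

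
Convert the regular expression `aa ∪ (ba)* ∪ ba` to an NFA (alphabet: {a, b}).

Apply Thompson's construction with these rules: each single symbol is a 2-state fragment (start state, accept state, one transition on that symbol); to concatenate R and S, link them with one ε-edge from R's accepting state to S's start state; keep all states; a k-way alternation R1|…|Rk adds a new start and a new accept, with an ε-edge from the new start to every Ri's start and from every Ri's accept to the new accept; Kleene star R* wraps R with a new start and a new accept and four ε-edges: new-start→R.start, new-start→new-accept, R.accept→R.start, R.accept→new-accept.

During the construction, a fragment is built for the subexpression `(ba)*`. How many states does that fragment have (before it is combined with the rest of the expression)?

6

Fragment for `(ba)*`:
Each of the 2 symbol leaves contributes a 2-state fragment.
  ba : 4 states
  (ba)* : 6 states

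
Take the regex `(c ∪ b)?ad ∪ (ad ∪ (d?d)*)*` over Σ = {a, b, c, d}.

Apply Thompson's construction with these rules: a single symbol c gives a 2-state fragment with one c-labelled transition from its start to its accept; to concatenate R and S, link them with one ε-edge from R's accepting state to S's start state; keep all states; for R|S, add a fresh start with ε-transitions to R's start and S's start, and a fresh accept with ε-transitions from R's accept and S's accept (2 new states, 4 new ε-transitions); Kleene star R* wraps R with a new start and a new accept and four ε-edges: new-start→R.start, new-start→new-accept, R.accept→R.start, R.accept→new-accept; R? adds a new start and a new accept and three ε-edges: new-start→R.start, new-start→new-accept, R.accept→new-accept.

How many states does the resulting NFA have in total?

30

Building bottom-up:
Each of the 8 symbol leaves contributes a 2-state fragment.
  c ∪ b — 6 states
  (c ∪ b)? — 8 states
  (c ∪ b)?ad — 12 states
  ad — 4 states
  d? — 4 states
  d?d — 6 states
  (d?d)* — 8 states
  ad ∪ (d?d)* — 14 states
  (ad ∪ (d?d)*)* — 16 states
  (c ∪ b)?ad ∪ (ad ∪ (d?d)*)* — 30 states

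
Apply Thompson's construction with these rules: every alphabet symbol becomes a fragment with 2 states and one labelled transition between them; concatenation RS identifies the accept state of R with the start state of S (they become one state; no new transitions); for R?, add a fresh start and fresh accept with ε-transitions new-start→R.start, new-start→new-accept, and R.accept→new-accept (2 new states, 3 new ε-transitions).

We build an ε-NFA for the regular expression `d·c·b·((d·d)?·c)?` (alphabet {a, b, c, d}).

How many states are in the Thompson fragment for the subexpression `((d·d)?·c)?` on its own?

8

Fragment for `((d·d)?·c)?`:
Each of the 3 symbol leaves contributes a 2-state fragment.
  d·d = 3 states
  (d·d)? = 5 states
  (d·d)?·c = 6 states
  ((d·d)?·c)? = 8 states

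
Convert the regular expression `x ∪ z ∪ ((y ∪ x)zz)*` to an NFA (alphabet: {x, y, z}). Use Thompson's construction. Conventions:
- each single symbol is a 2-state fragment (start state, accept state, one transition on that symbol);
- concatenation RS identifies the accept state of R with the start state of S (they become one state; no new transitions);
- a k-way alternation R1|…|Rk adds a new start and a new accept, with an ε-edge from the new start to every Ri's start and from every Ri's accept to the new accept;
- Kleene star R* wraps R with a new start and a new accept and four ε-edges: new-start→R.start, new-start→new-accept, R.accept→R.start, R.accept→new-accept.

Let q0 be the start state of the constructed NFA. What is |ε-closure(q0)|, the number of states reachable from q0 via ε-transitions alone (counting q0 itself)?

Let C(F) = |ε-closure(F.start)| within fragment F, and note whether F accepts ε. Symbol fragments have C = 1 and do not accept ε. Then:
  y ∪ x — new start ε-reaches every alternative's start; none of them accept ε, so the new accept is not reached: C = 1 + 1 + 1 = 3
  (y ∪ x)zz — C equals the left operand's closure size = 3 (its accept is not ε-reachable, so the closure stops there)
  ((y ∪ x)zz)* — new start has ε-edges to the inner start and to the new accept, so C = 2 + 3 = 5
  x ∪ z ∪ ((y ∪ x)zz)* — new start ε-reaches every alternative's start; at least one alternative accepts ε, so the union's new accept is reached too: C = 1 + 1 + 1 + 5 + 1 = 9

9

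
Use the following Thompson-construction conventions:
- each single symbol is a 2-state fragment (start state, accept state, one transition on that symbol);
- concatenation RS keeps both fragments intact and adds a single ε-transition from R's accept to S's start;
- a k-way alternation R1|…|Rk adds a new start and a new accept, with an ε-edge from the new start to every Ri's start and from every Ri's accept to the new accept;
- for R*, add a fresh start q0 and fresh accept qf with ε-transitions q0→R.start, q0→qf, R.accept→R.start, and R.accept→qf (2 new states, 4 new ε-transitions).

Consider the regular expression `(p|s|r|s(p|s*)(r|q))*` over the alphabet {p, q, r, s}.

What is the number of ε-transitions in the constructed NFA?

26

Per subexpression:
Each of the 8 symbol leaves contributes 0 ε-transitions.
  s* = 4 ε-transitions
  p|s* = 8 ε-transitions
  r|q = 4 ε-transitions
  s(p|s*)(r|q) = 14 ε-transitions
  p|s|r|s(p|s*)(r|q) = 22 ε-transitions
  (p|s|r|s(p|s*)(r|q))* = 26 ε-transitions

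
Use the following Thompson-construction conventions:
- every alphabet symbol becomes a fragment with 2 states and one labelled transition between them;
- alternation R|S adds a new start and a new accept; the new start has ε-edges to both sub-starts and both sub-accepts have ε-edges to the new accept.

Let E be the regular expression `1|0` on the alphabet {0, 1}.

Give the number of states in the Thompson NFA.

6

Recursing over subexpressions:
Each of the 2 symbol leaves contributes a 2-state fragment.
  1|0 : 6 states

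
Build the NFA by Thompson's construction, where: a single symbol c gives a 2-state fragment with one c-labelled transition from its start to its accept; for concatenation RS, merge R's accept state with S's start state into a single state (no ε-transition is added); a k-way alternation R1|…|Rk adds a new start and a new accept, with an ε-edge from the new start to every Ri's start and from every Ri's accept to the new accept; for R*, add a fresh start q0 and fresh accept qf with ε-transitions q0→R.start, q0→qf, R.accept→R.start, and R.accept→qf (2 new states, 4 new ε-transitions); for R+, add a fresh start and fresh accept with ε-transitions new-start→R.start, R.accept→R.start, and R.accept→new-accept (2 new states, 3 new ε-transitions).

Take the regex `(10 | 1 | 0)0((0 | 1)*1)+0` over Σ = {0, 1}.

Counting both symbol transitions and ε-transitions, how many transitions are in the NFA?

By structural recursion:
Each of the 9 symbol leaves contributes 1 transition (1 symbol, 0 ε).
  10 = 2 transitions (2 symbol, 0 ε)
  10 | 1 | 0 = 10 transitions (4 symbol, 6 ε)
  0 | 1 = 6 transitions (2 symbol, 4 ε)
  (0 | 1)* = 10 transitions (2 symbol, 8 ε)
  (0 | 1)*1 = 11 transitions (3 symbol, 8 ε)
  ((0 | 1)*1)+ = 14 transitions (3 symbol, 11 ε)
  (10 | 1 | 0)0((0 | 1)*1)+0 = 26 transitions (9 symbol, 17 ε)

26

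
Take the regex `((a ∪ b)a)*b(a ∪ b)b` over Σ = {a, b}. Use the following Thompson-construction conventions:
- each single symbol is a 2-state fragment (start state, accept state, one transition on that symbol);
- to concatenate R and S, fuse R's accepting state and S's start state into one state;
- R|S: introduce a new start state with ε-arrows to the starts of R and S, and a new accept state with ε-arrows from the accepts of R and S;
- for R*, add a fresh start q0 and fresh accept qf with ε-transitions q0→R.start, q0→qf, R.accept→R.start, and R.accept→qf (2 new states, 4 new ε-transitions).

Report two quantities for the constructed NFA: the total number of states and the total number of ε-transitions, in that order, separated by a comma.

16, 12

Building bottom-up:
Each of the 7 symbol leaves contributes 2 states and 0 ε-transitions.
  a ∪ b — 6 states, 4 ε-transitions
  (a ∪ b)a — 7 states, 4 ε-transitions
  ((a ∪ b)a)* — 9 states, 8 ε-transitions
  a ∪ b — 6 states, 4 ε-transitions
  ((a ∪ b)a)*b(a ∪ b)b — 16 states, 12 ε-transitions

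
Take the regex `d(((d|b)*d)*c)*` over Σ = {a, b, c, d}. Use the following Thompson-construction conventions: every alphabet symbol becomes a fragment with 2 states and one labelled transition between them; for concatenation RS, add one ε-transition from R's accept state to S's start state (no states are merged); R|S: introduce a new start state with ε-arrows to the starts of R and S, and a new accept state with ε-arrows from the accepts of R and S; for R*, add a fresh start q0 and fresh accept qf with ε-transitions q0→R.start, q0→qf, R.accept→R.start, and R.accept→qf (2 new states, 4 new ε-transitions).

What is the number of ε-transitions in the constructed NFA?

19

Recursing over subexpressions:
Each of the 5 symbol leaves contributes 0 ε-transitions.
  d|b — 4 ε-transitions
  (d|b)* — 8 ε-transitions
  (d|b)*d — 9 ε-transitions
  ((d|b)*d)* — 13 ε-transitions
  ((d|b)*d)*c — 14 ε-transitions
  (((d|b)*d)*c)* — 18 ε-transitions
  d(((d|b)*d)*c)* — 19 ε-transitions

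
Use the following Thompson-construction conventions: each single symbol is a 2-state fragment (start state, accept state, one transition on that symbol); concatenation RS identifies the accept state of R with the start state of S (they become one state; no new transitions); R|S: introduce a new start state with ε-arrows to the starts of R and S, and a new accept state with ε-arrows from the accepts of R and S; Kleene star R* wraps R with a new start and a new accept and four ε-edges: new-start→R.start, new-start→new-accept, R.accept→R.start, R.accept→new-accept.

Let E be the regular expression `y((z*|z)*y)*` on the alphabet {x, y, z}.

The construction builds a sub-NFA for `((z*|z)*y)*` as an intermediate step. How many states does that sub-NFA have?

Fragment for `((z*|z)*y)*`:
Each of the 3 symbol leaves contributes a 2-state fragment.
  z* : 4 states
  z*|z : 8 states
  (z*|z)* : 10 states
  (z*|z)*y : 11 states
  ((z*|z)*y)* : 13 states

13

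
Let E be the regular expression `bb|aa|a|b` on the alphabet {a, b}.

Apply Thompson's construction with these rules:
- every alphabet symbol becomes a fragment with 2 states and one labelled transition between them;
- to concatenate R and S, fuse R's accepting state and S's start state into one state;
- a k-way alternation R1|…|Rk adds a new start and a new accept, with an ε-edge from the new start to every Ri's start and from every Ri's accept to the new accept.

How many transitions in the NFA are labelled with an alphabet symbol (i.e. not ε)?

6

Recursing over subexpressions:
Each of the 6 symbol leaves contributes exactly 1 symbol transition.
  bb = 2 symbol transitions
  aa = 2 symbol transitions
  bb|aa|a|b = 6 symbol transitions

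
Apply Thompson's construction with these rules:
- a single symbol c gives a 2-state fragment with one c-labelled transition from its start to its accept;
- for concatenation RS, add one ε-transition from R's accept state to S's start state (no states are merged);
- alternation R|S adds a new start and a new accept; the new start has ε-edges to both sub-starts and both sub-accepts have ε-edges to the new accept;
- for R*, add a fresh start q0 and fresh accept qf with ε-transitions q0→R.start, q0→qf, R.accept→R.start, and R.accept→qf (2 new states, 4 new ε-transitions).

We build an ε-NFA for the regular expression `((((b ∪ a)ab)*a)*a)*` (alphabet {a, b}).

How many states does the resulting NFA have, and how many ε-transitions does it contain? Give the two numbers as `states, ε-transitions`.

20, 20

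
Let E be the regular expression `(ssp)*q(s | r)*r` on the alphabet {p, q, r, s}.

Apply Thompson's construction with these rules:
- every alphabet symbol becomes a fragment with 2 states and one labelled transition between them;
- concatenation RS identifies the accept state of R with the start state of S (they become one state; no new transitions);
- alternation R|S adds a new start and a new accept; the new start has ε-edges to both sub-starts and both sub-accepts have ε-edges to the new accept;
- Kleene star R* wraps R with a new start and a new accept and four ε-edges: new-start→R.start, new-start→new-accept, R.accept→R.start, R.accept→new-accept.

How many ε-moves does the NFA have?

12

Building bottom-up:
Each of the 7 symbol leaves contributes 0 ε-transitions.
  ssp → 0 ε-transitions
  (ssp)* → 4 ε-transitions
  s | r → 4 ε-transitions
  (s | r)* → 8 ε-transitions
  (ssp)*q(s | r)*r → 12 ε-transitions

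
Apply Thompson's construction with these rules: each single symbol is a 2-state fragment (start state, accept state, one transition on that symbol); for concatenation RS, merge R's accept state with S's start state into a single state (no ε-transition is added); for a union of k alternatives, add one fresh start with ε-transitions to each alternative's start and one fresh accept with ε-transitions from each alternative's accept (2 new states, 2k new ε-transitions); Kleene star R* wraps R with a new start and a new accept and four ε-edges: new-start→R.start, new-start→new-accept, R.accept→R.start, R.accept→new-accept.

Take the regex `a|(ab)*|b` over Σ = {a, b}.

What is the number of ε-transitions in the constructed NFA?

Recursing over subexpressions:
Each of the 4 symbol leaves contributes 0 ε-transitions.
  ab : 0 ε-transitions
  (ab)* : 4 ε-transitions
  a|(ab)*|b : 10 ε-transitions

10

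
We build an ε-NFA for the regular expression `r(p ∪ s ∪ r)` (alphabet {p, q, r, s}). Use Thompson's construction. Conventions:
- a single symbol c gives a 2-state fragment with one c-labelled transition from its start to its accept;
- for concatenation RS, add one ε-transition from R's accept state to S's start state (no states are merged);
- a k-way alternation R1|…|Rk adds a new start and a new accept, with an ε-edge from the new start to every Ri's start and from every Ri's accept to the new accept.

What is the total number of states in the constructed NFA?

Recursing over subexpressions:
Each of the 4 symbol leaves contributes a 2-state fragment.
  p ∪ s ∪ r : 8 states
  r(p ∪ s ∪ r) : 10 states

10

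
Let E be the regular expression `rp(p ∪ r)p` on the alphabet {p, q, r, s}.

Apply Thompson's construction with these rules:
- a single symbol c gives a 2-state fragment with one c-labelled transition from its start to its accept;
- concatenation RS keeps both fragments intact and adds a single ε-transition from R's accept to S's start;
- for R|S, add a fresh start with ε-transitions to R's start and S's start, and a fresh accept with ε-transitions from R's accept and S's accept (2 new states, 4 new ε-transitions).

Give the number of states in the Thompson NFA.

Per subexpression:
Each of the 5 symbol leaves contributes a 2-state fragment.
  p ∪ r : 6 states
  rp(p ∪ r)p : 12 states

12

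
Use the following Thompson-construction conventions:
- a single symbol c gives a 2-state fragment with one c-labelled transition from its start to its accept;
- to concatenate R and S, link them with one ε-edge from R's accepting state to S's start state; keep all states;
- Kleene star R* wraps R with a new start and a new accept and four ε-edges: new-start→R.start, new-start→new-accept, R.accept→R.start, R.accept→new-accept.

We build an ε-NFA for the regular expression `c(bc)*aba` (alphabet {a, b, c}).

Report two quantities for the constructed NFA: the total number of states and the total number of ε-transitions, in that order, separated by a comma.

14, 9

By structural recursion:
Each of the 6 symbol leaves contributes 2 states and 0 ε-transitions.
  bc — 4 states, 1 ε-transition
  (bc)* — 6 states, 5 ε-transitions
  c(bc)*aba — 14 states, 9 ε-transitions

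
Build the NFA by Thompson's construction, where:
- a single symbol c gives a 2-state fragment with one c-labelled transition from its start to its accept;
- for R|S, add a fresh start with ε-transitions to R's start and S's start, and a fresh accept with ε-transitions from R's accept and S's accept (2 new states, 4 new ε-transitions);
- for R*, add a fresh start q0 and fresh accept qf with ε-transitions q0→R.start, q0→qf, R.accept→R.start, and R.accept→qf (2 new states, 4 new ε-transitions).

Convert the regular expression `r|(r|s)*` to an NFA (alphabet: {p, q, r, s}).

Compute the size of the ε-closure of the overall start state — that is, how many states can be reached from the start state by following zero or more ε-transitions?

8

Work bottom-up. For each fragment F, track |ε-closure(F.start)| and whether F's accept lies in that closure (i.e. whether F accepts ε). A single-symbol fragment has closure size 1 and does not accept ε.
  r|s — new start ε-reaches every alternative's start; none of them accept ε, so the new accept is not reached: C = 1 + 1 + 1 = 3
  (r|s)* — C = 1 (new start) + 3 (body) + 1 (new accept) = 5
  r|(r|s)* — C = 1 (new start) + (1 + 5) + 1 (new accept, since some branch ε-reaches its own accept) = 8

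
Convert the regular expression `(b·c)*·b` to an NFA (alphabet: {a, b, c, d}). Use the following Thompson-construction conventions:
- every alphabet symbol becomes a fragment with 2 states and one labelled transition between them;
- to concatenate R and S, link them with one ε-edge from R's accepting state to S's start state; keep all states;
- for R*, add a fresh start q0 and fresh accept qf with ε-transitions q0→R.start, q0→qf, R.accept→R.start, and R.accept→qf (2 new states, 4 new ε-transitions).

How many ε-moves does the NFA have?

6

Per subexpression:
Each of the 3 symbol leaves contributes 0 ε-transitions.
  b·c → 1 ε-transition
  (b·c)* → 5 ε-transitions
  (b·c)*·b → 6 ε-transitions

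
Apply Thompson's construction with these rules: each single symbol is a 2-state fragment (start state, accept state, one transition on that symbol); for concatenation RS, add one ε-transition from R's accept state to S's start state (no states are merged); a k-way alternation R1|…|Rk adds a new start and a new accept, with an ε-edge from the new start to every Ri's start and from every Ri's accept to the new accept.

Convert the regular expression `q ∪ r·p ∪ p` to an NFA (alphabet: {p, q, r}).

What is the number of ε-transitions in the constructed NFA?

Bottom-up over the parse tree:
Each of the 4 symbol leaves contributes 0 ε-transitions.
  r·p → 1 ε-transition
  q ∪ r·p ∪ p → 7 ε-transitions

7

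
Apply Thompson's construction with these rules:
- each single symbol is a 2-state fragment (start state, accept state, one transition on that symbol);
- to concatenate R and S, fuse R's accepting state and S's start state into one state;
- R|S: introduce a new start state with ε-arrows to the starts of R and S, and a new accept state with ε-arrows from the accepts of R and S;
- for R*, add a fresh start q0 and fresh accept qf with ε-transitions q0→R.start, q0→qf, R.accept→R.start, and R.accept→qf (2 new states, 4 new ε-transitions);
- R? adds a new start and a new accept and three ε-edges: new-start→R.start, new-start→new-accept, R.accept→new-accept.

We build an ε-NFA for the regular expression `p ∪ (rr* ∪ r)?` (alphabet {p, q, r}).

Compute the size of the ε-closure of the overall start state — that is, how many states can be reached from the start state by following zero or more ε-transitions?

8

Let C(F) = |ε-closure(F.start)| within fragment F, and note whether F accepts ε. Symbol fragments have C = 1 and do not accept ε. Then:
  r* : new start has ε-edges to the inner start and to the new accept, so |ε-closure| = 2 + 1 = 3
  rr* : same as the first factor's closure: |ε-closure| = 1
  rr* ∪ r : |ε-closure| = 1 + 1 + 1 = 3 (the new accept is not ε-reachable since no branch accepts ε)
  (rr* ∪ r)? : new start has ε-edges to the inner start and to the new accept, so |ε-closure| = 2 + 3 = 5
  p ∪ (rr* ∪ r)? : |ε-closure| = 1 (new start) + (1 + 5) + 1 (new accept, since some branch ε-reaches its own accept) = 8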